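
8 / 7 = 1.14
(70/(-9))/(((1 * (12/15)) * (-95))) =35/342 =0.10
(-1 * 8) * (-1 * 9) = 72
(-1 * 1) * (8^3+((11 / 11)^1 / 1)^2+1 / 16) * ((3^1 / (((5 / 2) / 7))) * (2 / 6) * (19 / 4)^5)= -142284076837 / 40960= -3473732.34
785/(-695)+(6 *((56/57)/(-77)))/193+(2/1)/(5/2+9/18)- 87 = -1471177736/16820529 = -87.46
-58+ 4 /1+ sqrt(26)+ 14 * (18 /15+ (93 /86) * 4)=sqrt(26)+ 5022 /215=28.46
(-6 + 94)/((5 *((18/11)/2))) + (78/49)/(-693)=3651874/169785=21.51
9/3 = 3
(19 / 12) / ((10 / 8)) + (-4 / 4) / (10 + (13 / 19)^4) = 23348834 / 19976565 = 1.17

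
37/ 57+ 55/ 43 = 4726/ 2451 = 1.93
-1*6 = -6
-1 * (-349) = 349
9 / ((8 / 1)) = 9 / 8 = 1.12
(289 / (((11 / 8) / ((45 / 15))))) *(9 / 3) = 20808 / 11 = 1891.64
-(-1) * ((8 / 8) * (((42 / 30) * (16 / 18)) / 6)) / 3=28 / 405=0.07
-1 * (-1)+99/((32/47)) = 4685/32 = 146.41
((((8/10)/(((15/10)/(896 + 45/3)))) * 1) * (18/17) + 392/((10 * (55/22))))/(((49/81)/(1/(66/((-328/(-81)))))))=36949856/687225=53.77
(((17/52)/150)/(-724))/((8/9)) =-51/15059200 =-0.00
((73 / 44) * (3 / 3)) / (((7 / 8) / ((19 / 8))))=1387 / 308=4.50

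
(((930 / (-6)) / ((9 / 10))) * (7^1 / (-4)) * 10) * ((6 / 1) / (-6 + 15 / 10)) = -108500 / 27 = -4018.52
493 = 493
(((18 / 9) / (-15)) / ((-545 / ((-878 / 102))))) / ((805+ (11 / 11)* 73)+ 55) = -878 / 388991025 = -0.00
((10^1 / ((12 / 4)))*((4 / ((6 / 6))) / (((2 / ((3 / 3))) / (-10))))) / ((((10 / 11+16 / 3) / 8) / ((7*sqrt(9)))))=-184800 / 103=-1794.17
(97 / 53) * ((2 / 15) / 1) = 194 / 795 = 0.24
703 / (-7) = -703 / 7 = -100.43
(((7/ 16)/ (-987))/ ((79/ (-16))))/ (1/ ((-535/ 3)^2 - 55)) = 285730/ 100251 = 2.85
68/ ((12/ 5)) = 85/ 3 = 28.33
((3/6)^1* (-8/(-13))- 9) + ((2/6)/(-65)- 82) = -17686/195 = -90.70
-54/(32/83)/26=-2241/416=-5.39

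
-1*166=-166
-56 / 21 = -8 / 3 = -2.67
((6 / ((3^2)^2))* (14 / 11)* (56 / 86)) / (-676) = -196 / 2158299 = -0.00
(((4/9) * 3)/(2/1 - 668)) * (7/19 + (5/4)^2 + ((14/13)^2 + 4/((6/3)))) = -261539/25662312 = -0.01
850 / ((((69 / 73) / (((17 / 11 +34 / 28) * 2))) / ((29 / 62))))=382383125 / 164703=2321.65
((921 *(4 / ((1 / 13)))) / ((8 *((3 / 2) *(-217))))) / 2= -3991 / 434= -9.20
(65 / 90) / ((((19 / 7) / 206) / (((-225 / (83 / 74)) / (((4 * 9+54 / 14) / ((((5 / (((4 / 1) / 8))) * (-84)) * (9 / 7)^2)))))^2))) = 336753481428000000 / 125786251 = 2677188315.50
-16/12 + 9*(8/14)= 80/21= 3.81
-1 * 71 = -71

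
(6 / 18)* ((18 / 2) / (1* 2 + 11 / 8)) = 8 / 9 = 0.89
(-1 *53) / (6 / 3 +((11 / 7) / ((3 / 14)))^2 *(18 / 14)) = -0.74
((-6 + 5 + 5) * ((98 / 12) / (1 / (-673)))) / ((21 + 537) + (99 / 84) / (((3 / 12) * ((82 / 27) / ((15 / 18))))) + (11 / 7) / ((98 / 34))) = -3710044408 / 94476147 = -39.27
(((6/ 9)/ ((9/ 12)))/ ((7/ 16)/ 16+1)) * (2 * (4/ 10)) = 8192/ 11835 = 0.69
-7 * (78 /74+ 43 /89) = -35434 /3293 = -10.76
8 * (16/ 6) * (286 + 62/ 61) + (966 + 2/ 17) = 7351432/ 1037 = 7089.13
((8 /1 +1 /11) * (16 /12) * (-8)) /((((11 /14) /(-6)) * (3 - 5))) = -39872 /121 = -329.52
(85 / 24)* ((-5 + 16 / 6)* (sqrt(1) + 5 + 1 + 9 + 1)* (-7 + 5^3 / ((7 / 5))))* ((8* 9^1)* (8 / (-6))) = 1109760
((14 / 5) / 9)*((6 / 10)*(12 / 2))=28 / 25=1.12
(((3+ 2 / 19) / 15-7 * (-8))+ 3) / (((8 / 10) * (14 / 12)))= 8437 / 133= 63.44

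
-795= -795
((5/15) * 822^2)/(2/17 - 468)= -1914438/3977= -481.38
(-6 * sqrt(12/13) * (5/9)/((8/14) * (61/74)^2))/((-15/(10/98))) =27380 * sqrt(39)/3047499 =0.06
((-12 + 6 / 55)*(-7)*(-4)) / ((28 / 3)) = -1962 / 55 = -35.67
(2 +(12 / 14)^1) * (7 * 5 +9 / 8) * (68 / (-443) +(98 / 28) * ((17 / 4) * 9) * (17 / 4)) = 11651793625 / 198464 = 58709.86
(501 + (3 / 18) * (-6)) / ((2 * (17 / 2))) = 500 / 17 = 29.41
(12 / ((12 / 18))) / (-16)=-1.12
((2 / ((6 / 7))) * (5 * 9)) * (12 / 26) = 630 / 13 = 48.46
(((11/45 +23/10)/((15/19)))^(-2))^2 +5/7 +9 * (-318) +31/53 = -380365636591845479320/132962827753190771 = -2860.69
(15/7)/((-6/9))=-45/14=-3.21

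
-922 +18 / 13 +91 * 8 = -2504 / 13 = -192.62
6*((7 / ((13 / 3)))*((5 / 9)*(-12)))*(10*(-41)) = 344400 / 13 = 26492.31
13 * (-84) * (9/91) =-108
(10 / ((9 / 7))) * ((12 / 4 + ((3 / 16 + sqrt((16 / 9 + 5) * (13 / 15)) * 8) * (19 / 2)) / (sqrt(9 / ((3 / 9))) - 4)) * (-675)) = -79800 * sqrt(3965) / 11 - 106400 * sqrt(11895) / 33 - 842625 / 44 - 448875 * sqrt(3) / 176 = -832023.46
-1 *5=-5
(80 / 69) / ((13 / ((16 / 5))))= 256 / 897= 0.29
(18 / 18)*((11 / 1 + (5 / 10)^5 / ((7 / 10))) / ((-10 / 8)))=-1237 / 140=-8.84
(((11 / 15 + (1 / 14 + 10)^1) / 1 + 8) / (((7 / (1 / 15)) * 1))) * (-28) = -7898 / 1575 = -5.01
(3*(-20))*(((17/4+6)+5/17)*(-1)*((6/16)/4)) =59.31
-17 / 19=-0.89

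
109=109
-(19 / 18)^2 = -361 / 324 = -1.11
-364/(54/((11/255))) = -2002/6885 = -0.29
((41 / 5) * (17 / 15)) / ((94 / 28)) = 9758 / 3525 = 2.77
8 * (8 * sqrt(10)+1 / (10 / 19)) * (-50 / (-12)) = 190 / 3+800 * sqrt(10) / 3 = 906.61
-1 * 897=-897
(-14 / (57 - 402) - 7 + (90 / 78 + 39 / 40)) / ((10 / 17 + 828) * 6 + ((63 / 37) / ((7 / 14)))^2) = -4033699633 / 4161085980480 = -0.00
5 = 5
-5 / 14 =-0.36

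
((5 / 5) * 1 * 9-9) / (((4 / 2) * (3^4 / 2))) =0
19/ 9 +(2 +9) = 118/ 9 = 13.11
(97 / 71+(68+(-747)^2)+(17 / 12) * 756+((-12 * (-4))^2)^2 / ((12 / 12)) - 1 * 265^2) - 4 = 411610882 / 71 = 5797336.37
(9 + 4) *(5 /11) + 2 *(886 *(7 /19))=137679 /209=658.75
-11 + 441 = 430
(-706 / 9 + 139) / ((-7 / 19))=-10355 / 63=-164.37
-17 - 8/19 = -331/19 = -17.42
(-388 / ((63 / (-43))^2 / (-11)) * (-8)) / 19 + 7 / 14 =-126189101 / 150822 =-836.68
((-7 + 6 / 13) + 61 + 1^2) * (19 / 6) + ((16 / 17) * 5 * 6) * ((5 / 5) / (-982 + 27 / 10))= 2280248819 / 12985518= 175.60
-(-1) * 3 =3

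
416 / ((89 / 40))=16640 / 89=186.97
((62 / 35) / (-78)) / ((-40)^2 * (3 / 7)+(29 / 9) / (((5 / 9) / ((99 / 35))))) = -155 / 4791969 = -0.00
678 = 678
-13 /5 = -2.60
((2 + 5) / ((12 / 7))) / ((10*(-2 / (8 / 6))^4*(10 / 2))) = 98 / 6075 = 0.02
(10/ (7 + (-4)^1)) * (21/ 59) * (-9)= -630/ 59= -10.68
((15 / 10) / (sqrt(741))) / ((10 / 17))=17 *sqrt(741) / 4940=0.09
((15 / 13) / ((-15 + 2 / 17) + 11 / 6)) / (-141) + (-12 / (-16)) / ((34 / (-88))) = -26828283 / 13825097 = -1.94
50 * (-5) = -250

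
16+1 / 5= 81 / 5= 16.20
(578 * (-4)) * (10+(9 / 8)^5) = -111764681 / 4096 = -27286.30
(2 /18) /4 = 1 /36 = 0.03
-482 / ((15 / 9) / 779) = -1126434 / 5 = -225286.80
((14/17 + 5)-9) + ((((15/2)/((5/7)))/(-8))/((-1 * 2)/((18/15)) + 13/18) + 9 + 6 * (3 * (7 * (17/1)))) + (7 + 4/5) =1466769/680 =2157.01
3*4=12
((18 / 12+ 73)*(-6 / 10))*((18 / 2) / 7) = -4023 / 70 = -57.47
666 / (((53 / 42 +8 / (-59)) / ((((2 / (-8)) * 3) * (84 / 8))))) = -25992981 / 5582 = -4656.57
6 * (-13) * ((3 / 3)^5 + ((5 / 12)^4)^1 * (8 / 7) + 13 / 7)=-97435 / 432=-225.54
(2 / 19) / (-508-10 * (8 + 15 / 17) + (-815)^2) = 34 / 214351901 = 0.00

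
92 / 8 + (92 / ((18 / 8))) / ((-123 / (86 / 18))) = 197501 / 19926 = 9.91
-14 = -14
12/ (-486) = -2/ 81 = -0.02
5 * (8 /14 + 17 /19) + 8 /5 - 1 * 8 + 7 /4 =7131 /2660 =2.68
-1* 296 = -296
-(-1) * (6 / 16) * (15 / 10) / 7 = 9 / 112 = 0.08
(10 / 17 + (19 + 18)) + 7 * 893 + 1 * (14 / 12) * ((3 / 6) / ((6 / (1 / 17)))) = 7697239 / 1224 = 6288.59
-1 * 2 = -2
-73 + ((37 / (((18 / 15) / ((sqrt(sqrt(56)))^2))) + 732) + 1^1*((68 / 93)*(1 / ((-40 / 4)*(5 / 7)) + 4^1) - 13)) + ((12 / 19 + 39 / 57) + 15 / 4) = 884.62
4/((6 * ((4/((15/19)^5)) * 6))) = 84375/9904396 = 0.01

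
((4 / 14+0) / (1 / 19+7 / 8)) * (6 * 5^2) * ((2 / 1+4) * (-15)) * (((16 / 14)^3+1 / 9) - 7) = 22437.60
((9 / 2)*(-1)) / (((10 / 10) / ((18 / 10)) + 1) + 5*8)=-81 / 748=-0.11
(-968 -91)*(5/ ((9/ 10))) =-17650/ 3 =-5883.33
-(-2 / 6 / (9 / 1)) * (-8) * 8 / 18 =-32 / 243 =-0.13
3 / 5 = 0.60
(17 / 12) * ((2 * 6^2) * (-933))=-95166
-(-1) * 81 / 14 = 81 / 14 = 5.79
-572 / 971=-0.59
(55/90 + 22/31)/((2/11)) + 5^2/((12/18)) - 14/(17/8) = 724277/18972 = 38.18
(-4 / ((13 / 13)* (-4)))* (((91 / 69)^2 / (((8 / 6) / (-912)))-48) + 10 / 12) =-3925843 / 3174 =-1236.88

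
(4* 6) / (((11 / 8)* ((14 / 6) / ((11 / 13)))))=576 / 91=6.33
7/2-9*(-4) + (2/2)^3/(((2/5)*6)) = 39.92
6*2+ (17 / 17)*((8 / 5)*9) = 132 / 5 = 26.40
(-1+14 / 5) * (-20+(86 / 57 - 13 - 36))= -11541 / 95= -121.48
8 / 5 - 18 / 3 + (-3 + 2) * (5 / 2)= -69 / 10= -6.90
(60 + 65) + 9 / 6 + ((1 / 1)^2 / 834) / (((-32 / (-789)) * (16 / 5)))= 18006819 / 142336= 126.51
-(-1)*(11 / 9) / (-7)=-11 / 63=-0.17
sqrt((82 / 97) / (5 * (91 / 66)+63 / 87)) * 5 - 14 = -12.33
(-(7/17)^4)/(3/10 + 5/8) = -96040/3090277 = -0.03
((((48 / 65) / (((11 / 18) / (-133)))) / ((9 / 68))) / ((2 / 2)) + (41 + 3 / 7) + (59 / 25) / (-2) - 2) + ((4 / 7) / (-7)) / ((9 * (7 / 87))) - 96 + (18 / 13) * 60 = -8748525833 / 7357350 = -1189.09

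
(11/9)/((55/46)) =46/45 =1.02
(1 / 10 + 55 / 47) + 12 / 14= 6999 / 3290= 2.13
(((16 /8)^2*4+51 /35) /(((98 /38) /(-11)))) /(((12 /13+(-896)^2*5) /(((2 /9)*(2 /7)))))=-1660087 /1409529463335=-0.00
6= 6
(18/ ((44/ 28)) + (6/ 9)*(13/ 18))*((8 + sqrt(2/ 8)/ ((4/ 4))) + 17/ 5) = 84371/ 594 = 142.04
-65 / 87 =-0.75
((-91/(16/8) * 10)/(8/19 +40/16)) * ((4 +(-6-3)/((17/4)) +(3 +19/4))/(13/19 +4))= -107587025/335886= -320.31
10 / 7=1.43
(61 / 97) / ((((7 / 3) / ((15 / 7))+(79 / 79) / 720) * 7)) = 8784 / 106603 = 0.08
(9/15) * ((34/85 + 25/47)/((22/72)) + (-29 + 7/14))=-394731/25850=-15.27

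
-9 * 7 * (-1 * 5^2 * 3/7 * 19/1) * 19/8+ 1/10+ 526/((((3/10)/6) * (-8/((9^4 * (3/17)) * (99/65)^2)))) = -80477744753/22984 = -3501468.18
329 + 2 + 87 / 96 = 10621 / 32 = 331.91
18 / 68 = 9 / 34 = 0.26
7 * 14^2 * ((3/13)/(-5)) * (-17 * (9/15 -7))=-2239104/325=-6889.55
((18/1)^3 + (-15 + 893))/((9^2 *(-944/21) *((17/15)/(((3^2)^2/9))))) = -117425/8024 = -14.63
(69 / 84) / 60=23 / 1680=0.01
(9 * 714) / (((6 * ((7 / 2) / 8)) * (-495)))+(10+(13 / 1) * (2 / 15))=224 / 33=6.79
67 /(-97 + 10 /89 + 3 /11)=-65593 /94586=-0.69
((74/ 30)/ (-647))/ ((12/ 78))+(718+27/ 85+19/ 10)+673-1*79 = 43364422/ 32997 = 1314.19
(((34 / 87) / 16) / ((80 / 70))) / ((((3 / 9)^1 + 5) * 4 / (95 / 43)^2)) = 1073975 / 219631616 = 0.00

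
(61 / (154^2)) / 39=61 / 924924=0.00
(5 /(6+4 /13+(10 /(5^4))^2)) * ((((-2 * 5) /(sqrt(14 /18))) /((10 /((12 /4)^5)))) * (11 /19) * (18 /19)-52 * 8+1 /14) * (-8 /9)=5923125000 * sqrt(7) /147175007+1314218750 /4484557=399.53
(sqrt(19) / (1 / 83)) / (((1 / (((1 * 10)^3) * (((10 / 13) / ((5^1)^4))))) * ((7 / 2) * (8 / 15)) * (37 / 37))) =4980 * sqrt(19) / 91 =238.54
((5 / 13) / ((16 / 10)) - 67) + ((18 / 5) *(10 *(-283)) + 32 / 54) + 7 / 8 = -7197811 / 702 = -10253.29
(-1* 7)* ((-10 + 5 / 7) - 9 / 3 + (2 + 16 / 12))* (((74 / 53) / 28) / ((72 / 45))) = 1.95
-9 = -9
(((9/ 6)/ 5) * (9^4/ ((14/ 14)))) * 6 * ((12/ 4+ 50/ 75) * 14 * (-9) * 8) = -218245104/ 5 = -43649020.80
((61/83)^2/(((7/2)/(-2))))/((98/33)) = -0.10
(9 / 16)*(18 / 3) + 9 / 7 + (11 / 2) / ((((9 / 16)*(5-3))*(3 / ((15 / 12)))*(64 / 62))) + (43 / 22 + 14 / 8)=687809 / 66528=10.34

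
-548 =-548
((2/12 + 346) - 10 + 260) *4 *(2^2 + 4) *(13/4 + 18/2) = 701092/3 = 233697.33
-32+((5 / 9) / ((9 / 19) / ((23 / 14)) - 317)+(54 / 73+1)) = -2751749548 / 90930771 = -30.26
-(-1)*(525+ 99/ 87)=15258/ 29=526.14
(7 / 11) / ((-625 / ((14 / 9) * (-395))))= 7742 / 12375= 0.63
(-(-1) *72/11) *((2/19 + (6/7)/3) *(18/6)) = 11232/1463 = 7.68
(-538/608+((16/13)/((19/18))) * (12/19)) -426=-31998635/75088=-426.15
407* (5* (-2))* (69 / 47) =-280830 / 47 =-5975.11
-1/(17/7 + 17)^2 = -49/18496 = -0.00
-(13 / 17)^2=-169 / 289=-0.58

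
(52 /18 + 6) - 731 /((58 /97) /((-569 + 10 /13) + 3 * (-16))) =753372.25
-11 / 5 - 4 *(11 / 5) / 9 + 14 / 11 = -943 / 495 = -1.91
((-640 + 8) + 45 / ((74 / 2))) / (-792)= 23339 / 29304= 0.80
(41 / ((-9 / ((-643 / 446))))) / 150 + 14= 8455763 / 602100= 14.04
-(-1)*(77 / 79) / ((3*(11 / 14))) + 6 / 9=256 / 237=1.08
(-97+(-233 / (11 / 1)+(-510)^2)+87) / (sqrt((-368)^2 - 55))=2860757 * sqrt(89) / 38181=706.85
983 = 983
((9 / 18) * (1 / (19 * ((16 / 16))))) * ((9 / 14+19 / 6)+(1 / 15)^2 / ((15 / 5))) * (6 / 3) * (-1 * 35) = -18007 / 2565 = -7.02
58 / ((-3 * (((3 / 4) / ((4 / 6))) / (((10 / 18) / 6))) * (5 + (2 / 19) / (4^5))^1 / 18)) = -22568960 / 3939921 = -5.73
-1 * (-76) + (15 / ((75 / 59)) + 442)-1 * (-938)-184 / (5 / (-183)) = 41011 / 5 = 8202.20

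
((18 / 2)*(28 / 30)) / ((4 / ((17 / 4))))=357 / 40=8.92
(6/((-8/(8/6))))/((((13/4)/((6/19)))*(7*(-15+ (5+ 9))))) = 0.01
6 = 6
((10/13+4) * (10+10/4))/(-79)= -0.75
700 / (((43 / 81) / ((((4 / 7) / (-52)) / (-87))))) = 2700 / 16211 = 0.17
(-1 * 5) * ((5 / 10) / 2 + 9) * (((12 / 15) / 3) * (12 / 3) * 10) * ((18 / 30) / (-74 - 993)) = 296 / 1067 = 0.28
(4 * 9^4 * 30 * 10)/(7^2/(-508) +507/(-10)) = -19997928000/129023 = -154995.06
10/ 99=0.10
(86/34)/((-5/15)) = -129/17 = -7.59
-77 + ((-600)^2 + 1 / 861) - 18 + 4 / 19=5887689358 / 16359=359905.21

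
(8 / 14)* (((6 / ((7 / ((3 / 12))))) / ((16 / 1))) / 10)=3 / 3920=0.00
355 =355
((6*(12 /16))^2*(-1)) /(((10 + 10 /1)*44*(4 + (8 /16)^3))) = -27 /4840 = -0.01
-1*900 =-900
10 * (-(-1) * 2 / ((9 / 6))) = 40 / 3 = 13.33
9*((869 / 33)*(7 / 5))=1659 / 5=331.80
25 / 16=1.56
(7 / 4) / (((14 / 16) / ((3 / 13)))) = 6 / 13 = 0.46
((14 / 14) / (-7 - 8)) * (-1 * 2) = 2 / 15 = 0.13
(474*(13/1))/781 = 6162/781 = 7.89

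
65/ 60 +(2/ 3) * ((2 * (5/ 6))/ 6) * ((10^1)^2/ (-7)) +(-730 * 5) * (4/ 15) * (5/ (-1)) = 3678019/ 756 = 4865.10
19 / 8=2.38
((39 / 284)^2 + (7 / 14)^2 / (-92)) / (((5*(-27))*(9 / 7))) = -104797 / 1126965960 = -0.00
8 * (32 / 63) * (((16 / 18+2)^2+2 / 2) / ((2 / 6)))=113.93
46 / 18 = 23 / 9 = 2.56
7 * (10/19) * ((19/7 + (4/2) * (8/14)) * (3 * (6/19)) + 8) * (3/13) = 46500/4693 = 9.91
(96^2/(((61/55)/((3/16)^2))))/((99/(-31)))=-5580/61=-91.48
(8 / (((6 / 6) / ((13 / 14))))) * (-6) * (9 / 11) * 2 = -72.94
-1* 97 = -97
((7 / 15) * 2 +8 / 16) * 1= 43 / 30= 1.43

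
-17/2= -8.50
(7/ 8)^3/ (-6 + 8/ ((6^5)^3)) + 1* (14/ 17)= 609656360614/ 856408364761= 0.71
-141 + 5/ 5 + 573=433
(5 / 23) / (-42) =-0.01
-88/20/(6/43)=-473/15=-31.53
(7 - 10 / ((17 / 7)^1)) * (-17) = -49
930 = 930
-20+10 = -10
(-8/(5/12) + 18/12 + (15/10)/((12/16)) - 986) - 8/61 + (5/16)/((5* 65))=-63556107/63440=-1001.83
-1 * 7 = -7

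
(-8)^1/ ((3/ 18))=-48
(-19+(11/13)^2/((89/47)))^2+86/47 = 3706677762374/10632889007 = 348.60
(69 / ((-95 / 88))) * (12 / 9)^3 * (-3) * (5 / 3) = 129536 / 171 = 757.52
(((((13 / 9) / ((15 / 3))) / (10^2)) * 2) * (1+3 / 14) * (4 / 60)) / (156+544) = 221 / 330750000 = 0.00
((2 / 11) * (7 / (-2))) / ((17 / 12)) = -84 / 187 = -0.45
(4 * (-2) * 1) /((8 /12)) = -12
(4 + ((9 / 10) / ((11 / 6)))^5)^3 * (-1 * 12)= -100012687985636881541623933716 / 127479497357655364990234375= -784.54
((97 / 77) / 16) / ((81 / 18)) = 97 / 5544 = 0.02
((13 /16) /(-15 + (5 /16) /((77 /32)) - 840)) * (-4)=1001 /263300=0.00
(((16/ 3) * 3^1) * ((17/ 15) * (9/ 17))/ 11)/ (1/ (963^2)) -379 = 44492867/ 55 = 808961.22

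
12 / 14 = 6 / 7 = 0.86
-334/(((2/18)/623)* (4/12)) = -5618214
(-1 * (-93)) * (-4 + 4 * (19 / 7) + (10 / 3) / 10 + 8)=9889 / 7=1412.71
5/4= 1.25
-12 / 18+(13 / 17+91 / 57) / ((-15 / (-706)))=1605638 / 14535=110.47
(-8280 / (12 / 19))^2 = 171872100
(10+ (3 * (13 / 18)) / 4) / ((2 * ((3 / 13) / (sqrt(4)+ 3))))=16445 / 144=114.20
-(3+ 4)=-7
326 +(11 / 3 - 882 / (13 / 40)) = -92983 / 39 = -2384.18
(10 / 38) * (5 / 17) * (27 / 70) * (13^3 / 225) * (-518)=-243867 / 1615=-151.00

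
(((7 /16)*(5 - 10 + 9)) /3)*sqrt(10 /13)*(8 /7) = 2*sqrt(130) /39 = 0.58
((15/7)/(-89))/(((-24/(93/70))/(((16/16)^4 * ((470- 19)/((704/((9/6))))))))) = 11439/8931328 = 0.00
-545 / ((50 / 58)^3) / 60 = -2658401 / 187500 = -14.18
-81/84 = -27/28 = -0.96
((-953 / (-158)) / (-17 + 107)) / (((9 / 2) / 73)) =69569 / 63990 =1.09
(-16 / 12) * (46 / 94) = -92 / 141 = -0.65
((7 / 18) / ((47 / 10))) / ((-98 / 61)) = -0.05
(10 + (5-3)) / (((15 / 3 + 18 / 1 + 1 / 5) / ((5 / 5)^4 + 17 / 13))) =450 / 377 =1.19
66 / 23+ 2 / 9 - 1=433 / 207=2.09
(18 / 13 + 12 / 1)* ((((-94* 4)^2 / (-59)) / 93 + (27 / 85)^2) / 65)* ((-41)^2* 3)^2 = -1500774392049980634 / 11166273625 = -134402437.42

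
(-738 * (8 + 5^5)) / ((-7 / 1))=2312154 / 7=330307.71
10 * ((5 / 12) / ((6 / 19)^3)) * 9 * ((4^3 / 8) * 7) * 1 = 1200325 / 18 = 66684.72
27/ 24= 9/ 8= 1.12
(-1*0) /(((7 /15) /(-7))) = 0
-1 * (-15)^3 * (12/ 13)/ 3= 13500/ 13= 1038.46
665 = 665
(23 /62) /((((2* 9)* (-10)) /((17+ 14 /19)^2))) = -0.65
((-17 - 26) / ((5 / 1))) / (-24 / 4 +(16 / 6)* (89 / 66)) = 4257 / 1190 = 3.58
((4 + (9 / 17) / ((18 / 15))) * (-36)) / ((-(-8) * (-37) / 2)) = 1.08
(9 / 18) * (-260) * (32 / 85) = -832 / 17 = -48.94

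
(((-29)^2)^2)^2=500246412961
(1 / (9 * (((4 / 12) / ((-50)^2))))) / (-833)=-2500 / 2499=-1.00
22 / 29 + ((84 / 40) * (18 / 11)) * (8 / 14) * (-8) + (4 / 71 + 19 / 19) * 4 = -1214566 / 113245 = -10.73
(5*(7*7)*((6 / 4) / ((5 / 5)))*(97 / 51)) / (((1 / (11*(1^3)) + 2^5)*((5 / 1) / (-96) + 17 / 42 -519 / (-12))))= 29278480 / 58611767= 0.50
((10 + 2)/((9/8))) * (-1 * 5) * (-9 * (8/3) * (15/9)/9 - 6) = 15040/27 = 557.04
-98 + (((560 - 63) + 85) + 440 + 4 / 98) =45278 / 49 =924.04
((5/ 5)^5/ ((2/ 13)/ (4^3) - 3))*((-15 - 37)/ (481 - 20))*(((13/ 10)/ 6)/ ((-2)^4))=4394/ 8623005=0.00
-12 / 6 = -2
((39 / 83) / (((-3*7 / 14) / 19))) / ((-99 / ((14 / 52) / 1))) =133 / 8217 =0.02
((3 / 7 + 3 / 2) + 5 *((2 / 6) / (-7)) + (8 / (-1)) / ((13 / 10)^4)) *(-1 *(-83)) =-110570027 / 1199562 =-92.18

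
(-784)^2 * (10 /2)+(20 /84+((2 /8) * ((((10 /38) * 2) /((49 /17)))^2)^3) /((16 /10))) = 6003734853074157447713705 /1953526651635207243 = 3073280.24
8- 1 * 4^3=-56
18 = 18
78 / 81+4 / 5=238 / 135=1.76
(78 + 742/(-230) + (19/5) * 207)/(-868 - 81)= -99058/109135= -0.91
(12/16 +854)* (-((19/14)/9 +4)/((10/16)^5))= -7324209152/196875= -37202.33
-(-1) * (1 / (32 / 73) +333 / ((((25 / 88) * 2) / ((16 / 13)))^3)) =3720529956709 / 1098500000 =3386.92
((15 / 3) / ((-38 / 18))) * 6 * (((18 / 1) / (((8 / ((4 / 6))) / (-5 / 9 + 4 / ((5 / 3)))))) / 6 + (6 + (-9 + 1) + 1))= 7.66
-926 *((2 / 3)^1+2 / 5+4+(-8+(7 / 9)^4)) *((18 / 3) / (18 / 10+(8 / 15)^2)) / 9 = 779904980 / 1025703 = 760.36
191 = 191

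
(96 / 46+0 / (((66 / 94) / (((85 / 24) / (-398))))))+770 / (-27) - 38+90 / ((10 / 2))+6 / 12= -57047 / 1242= -45.93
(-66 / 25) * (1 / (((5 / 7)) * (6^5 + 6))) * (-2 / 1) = 154 / 162125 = 0.00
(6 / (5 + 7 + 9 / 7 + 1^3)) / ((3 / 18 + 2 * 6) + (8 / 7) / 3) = 441 / 13175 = 0.03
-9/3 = -3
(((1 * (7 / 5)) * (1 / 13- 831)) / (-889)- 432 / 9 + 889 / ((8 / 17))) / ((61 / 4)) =121674311 / 1007110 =120.82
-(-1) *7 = 7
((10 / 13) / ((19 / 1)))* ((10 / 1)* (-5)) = -500 / 247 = -2.02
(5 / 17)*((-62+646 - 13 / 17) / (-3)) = -16525 / 289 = -57.18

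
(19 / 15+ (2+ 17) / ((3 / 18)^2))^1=685.27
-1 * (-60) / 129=20 / 43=0.47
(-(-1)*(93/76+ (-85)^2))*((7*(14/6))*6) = 26910457/38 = 708169.92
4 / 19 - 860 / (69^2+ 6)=2728 / 90573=0.03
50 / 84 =25 / 42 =0.60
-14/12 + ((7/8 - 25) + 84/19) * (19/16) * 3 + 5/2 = -26443/384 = -68.86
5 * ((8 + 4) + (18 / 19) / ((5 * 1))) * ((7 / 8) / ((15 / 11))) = 39.11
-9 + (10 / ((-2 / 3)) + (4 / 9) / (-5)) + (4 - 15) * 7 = -4549 / 45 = -101.09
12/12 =1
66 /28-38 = -499 /14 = -35.64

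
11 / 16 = 0.69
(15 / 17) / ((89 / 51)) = 45 / 89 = 0.51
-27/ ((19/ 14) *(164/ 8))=-756/ 779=-0.97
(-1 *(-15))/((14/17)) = 255/14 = 18.21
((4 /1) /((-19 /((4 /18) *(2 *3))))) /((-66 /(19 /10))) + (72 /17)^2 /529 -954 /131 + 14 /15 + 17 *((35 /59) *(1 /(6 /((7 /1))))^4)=1042386811919471 /84225677508720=12.38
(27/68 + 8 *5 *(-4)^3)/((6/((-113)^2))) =-2222482757/408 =-5447261.66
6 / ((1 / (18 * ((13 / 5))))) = 1404 / 5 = 280.80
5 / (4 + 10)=5 / 14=0.36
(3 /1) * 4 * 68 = 816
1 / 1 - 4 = -3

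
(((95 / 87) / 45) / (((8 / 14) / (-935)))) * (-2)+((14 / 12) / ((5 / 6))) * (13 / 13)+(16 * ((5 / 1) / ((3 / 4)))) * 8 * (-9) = -59501663 / 7830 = -7599.19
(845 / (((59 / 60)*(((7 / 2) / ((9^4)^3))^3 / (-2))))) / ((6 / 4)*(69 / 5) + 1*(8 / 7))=-182750377108546582828847279560155663792000 / 4420339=-41343068282443175247158030000000000.00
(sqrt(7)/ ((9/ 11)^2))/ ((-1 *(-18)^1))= 121 *sqrt(7)/ 1458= 0.22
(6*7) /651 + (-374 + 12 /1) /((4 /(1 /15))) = -5551 /930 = -5.97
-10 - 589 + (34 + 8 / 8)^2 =626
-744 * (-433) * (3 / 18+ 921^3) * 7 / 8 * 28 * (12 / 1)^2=887908674818767392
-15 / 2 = -7.50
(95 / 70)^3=6859 / 2744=2.50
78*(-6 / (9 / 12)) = -624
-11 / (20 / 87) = -47.85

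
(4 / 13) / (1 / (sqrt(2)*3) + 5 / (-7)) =-2520 / 5213-588*sqrt(2) / 5213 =-0.64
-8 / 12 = -0.67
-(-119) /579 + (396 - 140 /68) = 3879586 /9843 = 394.15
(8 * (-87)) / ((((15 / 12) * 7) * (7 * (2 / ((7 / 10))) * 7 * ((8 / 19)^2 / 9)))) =-282663 / 9800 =-28.84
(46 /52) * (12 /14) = 69 /91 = 0.76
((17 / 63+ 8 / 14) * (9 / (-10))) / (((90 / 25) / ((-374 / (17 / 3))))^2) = -32065 / 126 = -254.48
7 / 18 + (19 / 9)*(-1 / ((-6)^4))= 4517 / 11664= 0.39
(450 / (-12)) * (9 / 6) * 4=-225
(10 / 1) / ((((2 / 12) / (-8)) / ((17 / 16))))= -510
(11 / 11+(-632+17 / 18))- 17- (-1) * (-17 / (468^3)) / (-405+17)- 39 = -27285289769071 / 39771254016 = -686.06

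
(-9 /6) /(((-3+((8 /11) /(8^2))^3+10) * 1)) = -1022208 /4770305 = -0.21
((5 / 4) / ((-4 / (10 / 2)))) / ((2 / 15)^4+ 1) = -1265625 / 810256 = -1.56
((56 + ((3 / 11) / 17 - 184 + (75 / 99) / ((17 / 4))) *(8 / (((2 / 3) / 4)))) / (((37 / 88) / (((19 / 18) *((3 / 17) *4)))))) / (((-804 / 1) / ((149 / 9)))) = 2062689248 / 6447879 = 319.90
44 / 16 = 11 / 4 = 2.75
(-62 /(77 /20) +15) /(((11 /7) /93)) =-65.33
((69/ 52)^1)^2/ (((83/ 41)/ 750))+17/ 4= 73677293/ 112216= 656.57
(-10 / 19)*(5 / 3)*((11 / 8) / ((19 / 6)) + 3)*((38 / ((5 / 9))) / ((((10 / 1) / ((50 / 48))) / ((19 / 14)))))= -6525 / 224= -29.13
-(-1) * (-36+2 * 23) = 10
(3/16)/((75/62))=31/200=0.16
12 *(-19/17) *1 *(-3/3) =228/17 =13.41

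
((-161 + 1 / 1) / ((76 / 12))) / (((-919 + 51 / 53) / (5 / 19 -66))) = -1985910 / 1097801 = -1.81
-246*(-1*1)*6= 1476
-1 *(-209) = 209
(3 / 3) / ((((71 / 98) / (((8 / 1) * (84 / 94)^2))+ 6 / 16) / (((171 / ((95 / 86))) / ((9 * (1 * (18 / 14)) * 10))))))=46252864 / 16886375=2.74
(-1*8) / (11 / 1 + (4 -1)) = -0.57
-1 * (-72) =72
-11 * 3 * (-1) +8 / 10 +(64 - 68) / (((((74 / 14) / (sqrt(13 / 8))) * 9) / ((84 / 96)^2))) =169 / 5 - 343 * sqrt(26) / 21312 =33.72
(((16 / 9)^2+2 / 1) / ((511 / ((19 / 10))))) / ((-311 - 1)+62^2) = 3971 / 730965060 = 0.00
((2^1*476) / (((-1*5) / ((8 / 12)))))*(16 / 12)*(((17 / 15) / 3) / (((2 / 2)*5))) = -12.79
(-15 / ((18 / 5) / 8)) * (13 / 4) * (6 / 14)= -325 / 7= -46.43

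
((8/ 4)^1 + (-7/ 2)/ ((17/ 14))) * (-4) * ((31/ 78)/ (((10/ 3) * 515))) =0.00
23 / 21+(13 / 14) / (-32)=1433 / 1344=1.07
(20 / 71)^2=400 / 5041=0.08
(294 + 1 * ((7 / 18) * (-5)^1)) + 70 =6517 / 18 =362.06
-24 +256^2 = 65512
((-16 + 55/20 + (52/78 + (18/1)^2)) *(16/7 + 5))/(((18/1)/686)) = 3112921/36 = 86470.03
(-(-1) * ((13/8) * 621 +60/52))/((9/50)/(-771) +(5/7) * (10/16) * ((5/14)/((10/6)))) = 22052231950/2083029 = 10586.62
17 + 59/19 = 382/19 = 20.11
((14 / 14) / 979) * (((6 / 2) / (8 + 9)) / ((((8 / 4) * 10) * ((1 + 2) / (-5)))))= -1 / 66572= -0.00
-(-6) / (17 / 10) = 60 / 17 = 3.53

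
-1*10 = -10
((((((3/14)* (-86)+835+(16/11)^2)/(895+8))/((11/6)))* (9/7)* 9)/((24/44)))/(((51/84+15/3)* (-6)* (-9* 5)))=1386856/200133395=0.01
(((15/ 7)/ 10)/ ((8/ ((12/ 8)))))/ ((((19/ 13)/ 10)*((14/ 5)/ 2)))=2925/ 14896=0.20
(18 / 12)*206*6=1854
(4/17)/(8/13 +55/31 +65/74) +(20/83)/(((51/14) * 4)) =36524702/412535481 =0.09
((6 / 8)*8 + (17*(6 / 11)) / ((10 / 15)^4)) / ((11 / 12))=57.76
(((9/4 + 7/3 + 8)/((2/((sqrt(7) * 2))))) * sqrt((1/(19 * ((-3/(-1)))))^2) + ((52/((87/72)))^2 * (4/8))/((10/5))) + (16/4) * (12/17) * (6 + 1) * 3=151 * sqrt(7)/684 + 7467120/14297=522.87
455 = 455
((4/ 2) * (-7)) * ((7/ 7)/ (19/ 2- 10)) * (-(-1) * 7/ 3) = 196/ 3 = 65.33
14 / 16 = 0.88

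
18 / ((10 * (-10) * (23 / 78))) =-351 / 575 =-0.61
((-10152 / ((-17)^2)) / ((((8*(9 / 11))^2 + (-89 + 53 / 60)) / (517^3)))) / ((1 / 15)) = 1608313649.91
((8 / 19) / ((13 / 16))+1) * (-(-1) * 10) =15.18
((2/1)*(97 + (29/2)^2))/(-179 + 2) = -1229/354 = -3.47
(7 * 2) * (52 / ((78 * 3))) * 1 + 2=46 / 9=5.11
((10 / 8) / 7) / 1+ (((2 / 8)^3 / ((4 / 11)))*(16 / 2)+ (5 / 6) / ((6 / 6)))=911 / 672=1.36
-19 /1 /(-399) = 0.05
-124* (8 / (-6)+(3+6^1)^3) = -270692 / 3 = -90230.67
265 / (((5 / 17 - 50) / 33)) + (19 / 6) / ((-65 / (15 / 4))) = -238111 / 1352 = -176.12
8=8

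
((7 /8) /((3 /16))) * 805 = 3756.67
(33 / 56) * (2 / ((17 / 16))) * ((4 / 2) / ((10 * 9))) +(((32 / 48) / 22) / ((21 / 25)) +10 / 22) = 4336 / 8415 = 0.52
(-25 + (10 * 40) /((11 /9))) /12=3325 /132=25.19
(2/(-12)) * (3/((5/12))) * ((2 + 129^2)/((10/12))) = -599148/25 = -23965.92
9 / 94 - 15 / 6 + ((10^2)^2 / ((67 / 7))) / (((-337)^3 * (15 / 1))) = -869289696889 / 361562697591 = -2.40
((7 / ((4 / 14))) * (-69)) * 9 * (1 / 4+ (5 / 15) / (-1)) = 10143 / 8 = 1267.88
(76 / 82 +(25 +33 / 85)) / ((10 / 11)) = 504394 / 17425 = 28.95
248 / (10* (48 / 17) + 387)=4216 / 7059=0.60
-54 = -54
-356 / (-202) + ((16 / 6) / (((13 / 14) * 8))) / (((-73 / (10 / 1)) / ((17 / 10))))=482728 / 287547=1.68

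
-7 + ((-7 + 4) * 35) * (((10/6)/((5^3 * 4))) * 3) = -161/20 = -8.05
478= 478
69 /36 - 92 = -1081 /12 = -90.08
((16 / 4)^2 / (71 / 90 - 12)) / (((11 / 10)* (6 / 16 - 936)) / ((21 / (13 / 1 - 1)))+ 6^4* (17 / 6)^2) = -0.00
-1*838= -838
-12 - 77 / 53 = -13.45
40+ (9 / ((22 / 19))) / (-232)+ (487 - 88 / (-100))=67353213 / 127600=527.85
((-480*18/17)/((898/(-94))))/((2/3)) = 609120/7633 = 79.80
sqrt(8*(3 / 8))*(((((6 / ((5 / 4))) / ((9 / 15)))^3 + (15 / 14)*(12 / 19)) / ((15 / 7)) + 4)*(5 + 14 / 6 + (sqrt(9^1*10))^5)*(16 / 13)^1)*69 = 561263296*sqrt(3) / 3705 + 123988164480*sqrt(30) / 247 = 2749700221.04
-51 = -51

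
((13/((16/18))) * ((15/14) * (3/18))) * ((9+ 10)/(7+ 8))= 741/224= 3.31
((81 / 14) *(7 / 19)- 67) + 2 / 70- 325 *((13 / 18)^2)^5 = -183747857662052069 / 2374360705704960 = -77.39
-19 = -19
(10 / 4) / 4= 5 / 8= 0.62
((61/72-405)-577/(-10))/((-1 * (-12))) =-124723/4320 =-28.87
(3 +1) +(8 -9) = 3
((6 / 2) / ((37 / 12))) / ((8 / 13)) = 1.58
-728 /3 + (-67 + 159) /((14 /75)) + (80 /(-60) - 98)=1056 /7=150.86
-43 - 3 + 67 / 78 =-3521 / 78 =-45.14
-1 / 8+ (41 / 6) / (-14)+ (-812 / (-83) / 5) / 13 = -0.46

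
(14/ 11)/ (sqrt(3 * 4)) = 7 * sqrt(3)/ 33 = 0.37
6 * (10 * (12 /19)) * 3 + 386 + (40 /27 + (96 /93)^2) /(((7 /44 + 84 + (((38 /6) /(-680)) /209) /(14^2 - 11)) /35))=28749507422610694 /57413644170219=500.74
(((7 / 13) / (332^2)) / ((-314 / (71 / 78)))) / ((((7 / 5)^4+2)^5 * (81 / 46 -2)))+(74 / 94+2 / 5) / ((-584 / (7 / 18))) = -1698264655598864537234344084889 / 2148109160377637877325938988544160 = -0.00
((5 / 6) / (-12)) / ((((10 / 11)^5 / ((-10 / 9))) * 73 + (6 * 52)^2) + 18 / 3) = -161051 / 225673125840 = -0.00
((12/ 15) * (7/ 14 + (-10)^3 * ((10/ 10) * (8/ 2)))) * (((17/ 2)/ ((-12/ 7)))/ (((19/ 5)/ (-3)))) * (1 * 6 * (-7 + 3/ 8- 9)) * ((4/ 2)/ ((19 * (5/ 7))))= 26301975/ 152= 173039.31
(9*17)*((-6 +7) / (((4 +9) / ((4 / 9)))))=68 / 13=5.23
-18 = -18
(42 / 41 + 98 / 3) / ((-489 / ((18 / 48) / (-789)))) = 518 / 15818661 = 0.00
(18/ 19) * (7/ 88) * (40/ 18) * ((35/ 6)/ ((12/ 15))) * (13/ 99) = 0.16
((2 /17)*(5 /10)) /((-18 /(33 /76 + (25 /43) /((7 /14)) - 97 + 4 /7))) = 2169367 /7000056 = 0.31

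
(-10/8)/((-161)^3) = 5/16693124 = 0.00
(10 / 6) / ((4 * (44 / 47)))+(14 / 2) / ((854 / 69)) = 32551 / 32208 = 1.01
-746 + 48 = -698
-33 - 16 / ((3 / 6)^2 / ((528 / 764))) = -14751 / 191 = -77.23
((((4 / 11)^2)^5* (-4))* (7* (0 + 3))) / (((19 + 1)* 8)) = -2752512 / 129687123005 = -0.00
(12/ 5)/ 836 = 3/ 1045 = 0.00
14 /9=1.56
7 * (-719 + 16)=-4921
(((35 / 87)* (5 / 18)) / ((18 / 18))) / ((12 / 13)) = 2275 / 18792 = 0.12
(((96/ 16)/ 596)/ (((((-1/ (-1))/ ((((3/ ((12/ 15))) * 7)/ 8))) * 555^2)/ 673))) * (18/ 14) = 6057/ 65273920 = 0.00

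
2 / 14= 1 / 7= 0.14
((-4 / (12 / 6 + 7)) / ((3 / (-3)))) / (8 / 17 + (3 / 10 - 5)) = -680 / 6471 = -0.11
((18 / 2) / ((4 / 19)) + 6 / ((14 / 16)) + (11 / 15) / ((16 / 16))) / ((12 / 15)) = 21143 / 336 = 62.93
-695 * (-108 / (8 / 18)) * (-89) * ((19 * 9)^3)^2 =-375800840583334688565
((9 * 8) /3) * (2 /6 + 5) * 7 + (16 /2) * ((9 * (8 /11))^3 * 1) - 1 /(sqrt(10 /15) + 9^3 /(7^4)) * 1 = 41522148481937 /13223856349 - 5764801 * sqrt(6) /9935279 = 3138.52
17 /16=1.06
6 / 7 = 0.86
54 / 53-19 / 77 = 3151 / 4081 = 0.77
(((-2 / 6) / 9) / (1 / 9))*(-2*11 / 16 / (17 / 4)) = 11 / 102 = 0.11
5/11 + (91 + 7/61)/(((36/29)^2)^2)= 21877014329/563511168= 38.82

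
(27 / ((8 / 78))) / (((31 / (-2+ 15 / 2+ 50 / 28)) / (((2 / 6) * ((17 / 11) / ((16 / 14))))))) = 304317 / 10912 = 27.89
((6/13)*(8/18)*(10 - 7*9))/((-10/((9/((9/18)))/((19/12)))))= 15264/1235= 12.36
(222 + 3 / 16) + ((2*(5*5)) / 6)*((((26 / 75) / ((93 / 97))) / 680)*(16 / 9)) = 2276364979 / 10244880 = 222.20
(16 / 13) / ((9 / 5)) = 80 / 117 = 0.68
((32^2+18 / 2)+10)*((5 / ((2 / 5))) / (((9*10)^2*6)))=1043 / 3888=0.27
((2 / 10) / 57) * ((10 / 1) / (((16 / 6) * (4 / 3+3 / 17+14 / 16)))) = 102 / 18487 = 0.01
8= 8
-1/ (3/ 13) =-4.33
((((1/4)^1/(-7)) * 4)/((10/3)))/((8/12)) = -9/140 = -0.06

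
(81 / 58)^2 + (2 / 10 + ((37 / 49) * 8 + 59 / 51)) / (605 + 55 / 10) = 100719103547 / 51322512780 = 1.96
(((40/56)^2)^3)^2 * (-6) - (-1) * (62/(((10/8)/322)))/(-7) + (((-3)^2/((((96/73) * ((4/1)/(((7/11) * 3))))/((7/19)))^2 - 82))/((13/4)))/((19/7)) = -722691558069679720511048/316727577772146168355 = -2281.74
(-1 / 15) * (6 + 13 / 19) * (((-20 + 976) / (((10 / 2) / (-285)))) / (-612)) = -39.68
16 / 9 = 1.78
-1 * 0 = 0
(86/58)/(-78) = -0.02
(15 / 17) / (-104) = -15 / 1768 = -0.01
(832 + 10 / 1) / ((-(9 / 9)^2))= -842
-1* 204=-204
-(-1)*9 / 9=1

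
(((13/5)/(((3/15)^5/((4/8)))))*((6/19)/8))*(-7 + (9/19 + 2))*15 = -15721875/1444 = -10887.73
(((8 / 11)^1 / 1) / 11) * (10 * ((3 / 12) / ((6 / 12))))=40 / 121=0.33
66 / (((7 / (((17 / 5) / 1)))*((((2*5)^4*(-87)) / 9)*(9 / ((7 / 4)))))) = -187 / 2900000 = -0.00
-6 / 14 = -3 / 7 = -0.43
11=11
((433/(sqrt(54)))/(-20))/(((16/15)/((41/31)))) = -17753* sqrt(6)/11904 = -3.65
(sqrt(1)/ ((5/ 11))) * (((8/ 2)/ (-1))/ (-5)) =44/ 25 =1.76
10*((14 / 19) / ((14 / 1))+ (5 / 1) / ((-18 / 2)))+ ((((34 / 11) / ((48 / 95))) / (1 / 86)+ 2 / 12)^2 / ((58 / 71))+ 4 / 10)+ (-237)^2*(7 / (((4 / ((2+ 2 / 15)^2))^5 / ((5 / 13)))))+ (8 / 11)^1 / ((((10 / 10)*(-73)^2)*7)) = 8317583629840282319245545667 / 13257881618794312500000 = 627368.98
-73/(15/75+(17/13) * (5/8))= -37960/529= -71.76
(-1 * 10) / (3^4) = -10 / 81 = -0.12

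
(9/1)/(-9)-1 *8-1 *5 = -14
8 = 8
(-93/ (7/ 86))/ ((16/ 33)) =-131967/ 56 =-2356.55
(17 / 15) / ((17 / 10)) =2 / 3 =0.67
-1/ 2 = -0.50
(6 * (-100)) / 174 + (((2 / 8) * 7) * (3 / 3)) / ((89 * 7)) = -35571 / 10324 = -3.45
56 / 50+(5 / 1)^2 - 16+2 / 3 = 10.79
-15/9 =-1.67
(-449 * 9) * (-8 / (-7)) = -32328 / 7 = -4618.29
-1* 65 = -65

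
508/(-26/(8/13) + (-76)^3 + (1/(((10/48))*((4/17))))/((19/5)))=-38608/33364979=-0.00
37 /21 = 1.76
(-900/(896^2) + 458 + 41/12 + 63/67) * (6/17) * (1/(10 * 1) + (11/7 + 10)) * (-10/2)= -9522.98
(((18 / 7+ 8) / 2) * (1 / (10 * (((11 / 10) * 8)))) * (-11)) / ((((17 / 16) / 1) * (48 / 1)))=-37 / 2856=-0.01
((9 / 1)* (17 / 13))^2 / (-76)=-23409 / 12844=-1.82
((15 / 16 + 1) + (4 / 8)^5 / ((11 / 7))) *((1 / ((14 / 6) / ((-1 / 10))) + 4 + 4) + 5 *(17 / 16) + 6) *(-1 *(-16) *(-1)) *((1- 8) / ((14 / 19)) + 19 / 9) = 1426919 / 320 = 4459.12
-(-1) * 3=3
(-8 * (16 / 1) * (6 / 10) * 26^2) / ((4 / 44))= -571084.80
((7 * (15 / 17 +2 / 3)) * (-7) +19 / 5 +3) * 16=-281936 / 255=-1105.63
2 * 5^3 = 250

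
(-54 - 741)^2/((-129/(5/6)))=-351125/86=-4082.85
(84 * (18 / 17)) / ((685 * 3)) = 504 / 11645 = 0.04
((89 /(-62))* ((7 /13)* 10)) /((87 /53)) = -165095 /35061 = -4.71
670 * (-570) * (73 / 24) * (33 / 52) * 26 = -76666425 / 4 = -19166606.25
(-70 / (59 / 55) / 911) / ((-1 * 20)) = 385 / 107498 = 0.00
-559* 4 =-2236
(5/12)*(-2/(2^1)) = -5/12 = -0.42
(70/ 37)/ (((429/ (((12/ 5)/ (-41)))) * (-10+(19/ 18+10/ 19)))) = 19152/ 624544349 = 0.00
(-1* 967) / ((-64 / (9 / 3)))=2901 / 64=45.33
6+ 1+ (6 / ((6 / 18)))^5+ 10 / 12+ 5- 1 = 11337479 / 6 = 1889579.83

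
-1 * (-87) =87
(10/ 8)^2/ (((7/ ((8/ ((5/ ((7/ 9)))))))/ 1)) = 0.28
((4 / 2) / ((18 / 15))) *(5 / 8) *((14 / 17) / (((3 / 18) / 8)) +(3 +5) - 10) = 7975 / 204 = 39.09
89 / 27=3.30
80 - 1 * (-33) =113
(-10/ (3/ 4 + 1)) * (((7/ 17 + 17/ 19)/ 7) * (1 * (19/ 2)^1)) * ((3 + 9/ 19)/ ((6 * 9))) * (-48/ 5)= 297088/ 47481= 6.26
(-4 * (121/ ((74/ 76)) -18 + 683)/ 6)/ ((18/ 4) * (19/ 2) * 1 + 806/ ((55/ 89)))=-0.39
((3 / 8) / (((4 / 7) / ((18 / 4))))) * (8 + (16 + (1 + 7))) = 189 / 2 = 94.50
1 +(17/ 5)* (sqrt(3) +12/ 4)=17* sqrt(3)/ 5 +56/ 5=17.09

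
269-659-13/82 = -31993/82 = -390.16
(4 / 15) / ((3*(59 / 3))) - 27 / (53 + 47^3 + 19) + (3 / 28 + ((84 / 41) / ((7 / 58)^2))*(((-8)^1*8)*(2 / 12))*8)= -36197766806977 / 3015864060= -12002.45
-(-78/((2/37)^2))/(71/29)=10903.80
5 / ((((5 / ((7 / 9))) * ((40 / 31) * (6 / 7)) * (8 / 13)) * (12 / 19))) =375193 / 207360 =1.81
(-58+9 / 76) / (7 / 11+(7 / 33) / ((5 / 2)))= -725835 / 9044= -80.26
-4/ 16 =-1/ 4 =-0.25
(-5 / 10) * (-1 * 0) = 0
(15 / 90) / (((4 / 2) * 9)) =1 / 108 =0.01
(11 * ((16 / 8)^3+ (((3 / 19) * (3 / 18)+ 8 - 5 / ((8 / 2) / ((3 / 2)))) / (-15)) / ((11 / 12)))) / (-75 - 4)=-1.05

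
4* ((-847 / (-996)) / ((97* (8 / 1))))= 847 / 193224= 0.00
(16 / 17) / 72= 2 / 153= 0.01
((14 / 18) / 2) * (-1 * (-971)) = 6797 / 18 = 377.61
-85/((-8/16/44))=7480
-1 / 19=-0.05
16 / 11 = 1.45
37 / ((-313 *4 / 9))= -333 / 1252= -0.27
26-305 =-279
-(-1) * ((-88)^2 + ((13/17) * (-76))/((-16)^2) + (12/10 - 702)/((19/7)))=773709911/103360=7485.58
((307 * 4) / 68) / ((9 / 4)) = 1228 / 153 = 8.03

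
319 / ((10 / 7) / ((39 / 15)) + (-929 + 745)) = -29029 / 16694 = -1.74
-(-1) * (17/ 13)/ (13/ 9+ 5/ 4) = 612/ 1261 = 0.49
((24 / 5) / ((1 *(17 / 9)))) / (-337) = -216 / 28645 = -0.01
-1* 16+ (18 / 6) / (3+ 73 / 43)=-3103 / 202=-15.36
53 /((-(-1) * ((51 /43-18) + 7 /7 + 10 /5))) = -2279 /594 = -3.84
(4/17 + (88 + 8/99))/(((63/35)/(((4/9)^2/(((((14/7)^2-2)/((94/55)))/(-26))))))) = -2906131072/13495977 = -215.33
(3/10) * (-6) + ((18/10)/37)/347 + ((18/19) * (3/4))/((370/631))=-0.59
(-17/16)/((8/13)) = -221/128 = -1.73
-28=-28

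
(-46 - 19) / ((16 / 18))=-585 / 8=-73.12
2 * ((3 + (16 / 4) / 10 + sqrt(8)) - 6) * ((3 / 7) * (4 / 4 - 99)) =1092 / 5 - 168 * sqrt(2) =-19.19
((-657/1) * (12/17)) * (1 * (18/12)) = -695.65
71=71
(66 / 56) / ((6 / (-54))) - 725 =-20597 / 28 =-735.61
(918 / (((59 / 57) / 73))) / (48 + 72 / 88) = 14005926 / 10561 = 1326.19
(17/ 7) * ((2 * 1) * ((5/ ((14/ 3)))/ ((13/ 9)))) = 3.60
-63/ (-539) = 9/ 77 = 0.12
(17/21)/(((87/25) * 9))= 425/16443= 0.03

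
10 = 10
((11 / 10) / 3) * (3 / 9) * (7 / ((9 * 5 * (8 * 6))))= 77 / 194400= 0.00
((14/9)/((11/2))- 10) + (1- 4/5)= -4711/495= -9.52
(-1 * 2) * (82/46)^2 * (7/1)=-23534/529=-44.49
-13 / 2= -6.50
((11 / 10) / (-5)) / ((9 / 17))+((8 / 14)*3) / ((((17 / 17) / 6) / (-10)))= -325309 / 3150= -103.27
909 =909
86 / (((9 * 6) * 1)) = 43 / 27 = 1.59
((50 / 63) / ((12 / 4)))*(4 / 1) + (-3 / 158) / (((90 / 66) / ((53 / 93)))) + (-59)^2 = 16117052681 / 4628610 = 3482.05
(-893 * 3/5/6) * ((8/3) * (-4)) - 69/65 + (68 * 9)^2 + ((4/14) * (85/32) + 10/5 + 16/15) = 546726977/1456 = 375499.30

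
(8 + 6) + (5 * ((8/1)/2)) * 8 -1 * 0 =174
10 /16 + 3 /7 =59 /56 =1.05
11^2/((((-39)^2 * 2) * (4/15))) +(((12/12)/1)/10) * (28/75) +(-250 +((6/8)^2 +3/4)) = -251980019/1014000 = -248.50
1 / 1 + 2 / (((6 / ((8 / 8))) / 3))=2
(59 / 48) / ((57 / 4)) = 59 / 684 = 0.09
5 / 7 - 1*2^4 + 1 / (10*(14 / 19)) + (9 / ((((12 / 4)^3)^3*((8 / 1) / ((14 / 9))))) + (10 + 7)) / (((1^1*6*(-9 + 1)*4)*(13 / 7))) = -14932862489 / 982575360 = -15.20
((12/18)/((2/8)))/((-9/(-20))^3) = 64000/2187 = 29.26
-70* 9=-630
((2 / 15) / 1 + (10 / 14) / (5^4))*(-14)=-706 / 375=-1.88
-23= -23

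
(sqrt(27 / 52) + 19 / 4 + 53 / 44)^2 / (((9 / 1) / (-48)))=-905440 / 4719 - 1048 * sqrt(39) / 143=-237.64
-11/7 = -1.57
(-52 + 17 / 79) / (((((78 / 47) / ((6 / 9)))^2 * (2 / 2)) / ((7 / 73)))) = -63259133 / 78944463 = -0.80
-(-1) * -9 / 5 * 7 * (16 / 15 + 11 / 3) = -1491 / 25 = -59.64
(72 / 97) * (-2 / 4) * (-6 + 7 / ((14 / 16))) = -72 / 97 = -0.74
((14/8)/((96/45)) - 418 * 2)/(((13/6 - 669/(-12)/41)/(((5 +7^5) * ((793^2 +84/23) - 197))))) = -19977220520679339/7981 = -2503097421460.89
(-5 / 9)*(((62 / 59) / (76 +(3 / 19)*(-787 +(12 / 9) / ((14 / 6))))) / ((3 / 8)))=329840 / 10206351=0.03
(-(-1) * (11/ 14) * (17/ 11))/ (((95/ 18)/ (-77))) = -1683/ 95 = -17.72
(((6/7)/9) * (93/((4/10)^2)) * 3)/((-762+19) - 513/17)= -1275/5936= -0.21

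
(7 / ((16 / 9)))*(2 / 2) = 63 / 16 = 3.94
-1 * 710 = -710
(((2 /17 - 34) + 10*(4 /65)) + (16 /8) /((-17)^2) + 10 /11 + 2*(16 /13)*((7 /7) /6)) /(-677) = 3960040 /83935137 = 0.05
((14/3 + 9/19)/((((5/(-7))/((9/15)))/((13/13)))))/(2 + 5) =-293/475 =-0.62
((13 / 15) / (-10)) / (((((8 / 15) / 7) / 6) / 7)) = -47.78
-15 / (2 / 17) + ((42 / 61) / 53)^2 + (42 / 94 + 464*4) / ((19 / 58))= 103411114526441 / 18667788154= 5539.55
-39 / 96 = -13 / 32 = -0.41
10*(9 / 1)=90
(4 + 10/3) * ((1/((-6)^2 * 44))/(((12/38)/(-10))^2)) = 9025/1944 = 4.64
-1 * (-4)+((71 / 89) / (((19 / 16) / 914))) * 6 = 3688.11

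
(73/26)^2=5329/676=7.88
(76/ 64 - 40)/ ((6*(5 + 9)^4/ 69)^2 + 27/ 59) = -19382031/ 5572579703984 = -0.00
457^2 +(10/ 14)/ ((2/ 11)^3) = 11702199/ 56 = 208967.84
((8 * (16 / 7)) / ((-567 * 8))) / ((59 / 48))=-256 / 78057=-0.00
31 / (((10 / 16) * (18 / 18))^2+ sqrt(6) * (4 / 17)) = -14334400 / 212591+ 8634368 * sqrt(6) / 212591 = 32.06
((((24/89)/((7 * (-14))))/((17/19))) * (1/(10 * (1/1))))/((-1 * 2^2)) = 57/741370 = 0.00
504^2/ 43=254016/ 43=5907.35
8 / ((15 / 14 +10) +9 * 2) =112 / 407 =0.28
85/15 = 17/3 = 5.67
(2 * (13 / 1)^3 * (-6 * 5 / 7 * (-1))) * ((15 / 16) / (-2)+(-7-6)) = -14203605 / 56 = -253635.80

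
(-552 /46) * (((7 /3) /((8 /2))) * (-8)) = 56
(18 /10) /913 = 9 /4565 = 0.00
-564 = -564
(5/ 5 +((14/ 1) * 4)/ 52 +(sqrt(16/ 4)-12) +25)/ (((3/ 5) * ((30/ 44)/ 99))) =53724/ 13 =4132.62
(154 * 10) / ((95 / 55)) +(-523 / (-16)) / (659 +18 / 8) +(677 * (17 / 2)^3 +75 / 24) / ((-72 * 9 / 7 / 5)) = -2809058718499 / 130260960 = -21564.86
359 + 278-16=621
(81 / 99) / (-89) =-9 / 979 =-0.01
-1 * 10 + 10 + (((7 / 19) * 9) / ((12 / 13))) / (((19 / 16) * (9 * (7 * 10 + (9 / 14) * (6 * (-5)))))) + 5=1924873 / 384465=5.01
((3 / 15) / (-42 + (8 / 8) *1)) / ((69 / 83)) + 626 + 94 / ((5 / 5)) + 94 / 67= 683678869 / 947715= 721.40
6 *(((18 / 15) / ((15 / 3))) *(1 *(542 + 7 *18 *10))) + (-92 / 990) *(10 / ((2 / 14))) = 6406228 / 2475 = 2588.37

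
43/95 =0.45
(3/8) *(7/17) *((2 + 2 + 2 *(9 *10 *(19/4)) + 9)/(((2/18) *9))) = 4557/34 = 134.03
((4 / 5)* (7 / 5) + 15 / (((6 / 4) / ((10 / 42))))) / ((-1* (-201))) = 1838 / 105525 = 0.02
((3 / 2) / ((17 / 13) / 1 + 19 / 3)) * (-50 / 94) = -2925 / 28012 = -0.10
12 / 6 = 2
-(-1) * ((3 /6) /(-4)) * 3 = -3 /8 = -0.38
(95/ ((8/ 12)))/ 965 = 0.15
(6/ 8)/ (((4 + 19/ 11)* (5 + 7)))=11/ 1008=0.01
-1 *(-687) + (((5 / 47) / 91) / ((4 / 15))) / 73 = 857983383 / 1248884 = 687.00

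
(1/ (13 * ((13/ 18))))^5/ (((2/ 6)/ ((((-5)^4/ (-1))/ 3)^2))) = 246037500000/ 137858491849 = 1.78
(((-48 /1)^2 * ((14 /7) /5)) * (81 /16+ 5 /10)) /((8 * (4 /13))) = 10413 /5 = 2082.60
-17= -17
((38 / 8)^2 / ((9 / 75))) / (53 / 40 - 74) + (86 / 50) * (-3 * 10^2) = -476063 / 918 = -518.59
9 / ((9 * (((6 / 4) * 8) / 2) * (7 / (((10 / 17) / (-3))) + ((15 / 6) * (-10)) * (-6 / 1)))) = 5 / 3429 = 0.00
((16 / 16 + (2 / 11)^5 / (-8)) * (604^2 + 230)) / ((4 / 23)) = 2098962.37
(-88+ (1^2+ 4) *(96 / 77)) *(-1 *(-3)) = -18888 / 77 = -245.30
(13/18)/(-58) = -13/1044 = -0.01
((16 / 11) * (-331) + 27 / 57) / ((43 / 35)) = -3518375 / 8987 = -391.50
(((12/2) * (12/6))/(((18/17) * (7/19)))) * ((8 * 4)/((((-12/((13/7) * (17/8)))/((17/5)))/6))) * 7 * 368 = -1786288192/105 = -17012268.50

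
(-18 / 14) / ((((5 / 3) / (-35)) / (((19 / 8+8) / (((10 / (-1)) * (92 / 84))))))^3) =-63051368179149 / 6229504000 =-10121.41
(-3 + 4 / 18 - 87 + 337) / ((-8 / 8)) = -2225 / 9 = -247.22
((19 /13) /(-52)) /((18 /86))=-817 /6084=-0.13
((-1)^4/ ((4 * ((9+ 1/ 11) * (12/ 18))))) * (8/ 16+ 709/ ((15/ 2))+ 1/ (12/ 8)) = 31581/ 8000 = 3.95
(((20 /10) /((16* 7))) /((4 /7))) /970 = 1 /31040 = 0.00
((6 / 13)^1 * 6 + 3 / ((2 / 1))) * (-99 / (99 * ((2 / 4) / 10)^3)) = -444000 / 13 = -34153.85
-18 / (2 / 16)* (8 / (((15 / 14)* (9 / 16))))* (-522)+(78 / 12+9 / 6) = 4988968 / 5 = 997793.60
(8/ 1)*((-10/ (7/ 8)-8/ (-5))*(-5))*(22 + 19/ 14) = 449952/ 49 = 9182.69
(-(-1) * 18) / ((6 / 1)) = 3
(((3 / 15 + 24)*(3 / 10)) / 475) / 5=363 / 118750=0.00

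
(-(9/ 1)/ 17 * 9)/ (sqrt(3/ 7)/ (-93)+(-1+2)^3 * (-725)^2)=-0.00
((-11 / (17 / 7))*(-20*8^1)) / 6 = 6160 / 51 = 120.78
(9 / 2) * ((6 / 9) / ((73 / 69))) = 207 / 73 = 2.84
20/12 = 5/3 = 1.67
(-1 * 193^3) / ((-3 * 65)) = 7189057 / 195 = 36866.96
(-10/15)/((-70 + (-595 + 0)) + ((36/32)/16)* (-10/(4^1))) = 512/510855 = 0.00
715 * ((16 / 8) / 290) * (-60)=-8580 / 29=-295.86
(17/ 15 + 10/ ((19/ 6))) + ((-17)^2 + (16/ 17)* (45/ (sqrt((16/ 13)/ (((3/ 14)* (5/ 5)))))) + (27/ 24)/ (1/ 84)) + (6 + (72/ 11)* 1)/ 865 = 90* sqrt(546)/ 119 + 84131351/ 216942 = 405.48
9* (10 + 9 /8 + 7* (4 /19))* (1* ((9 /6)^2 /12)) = 21.26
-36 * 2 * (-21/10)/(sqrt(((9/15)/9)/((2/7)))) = 313.01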